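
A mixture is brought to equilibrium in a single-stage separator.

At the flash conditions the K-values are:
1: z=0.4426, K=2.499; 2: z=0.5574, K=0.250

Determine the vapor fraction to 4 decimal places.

Material balance + equilibrium reduce to Σ zᵢ(Kᵢ−1)/(1+ψ(Kᵢ−1)) = 0.
g(0) = ΣzᵢKᵢ − 1 = 0.2454 and g(1) = 1 − Σzᵢ/Kᵢ = -1.4067, so a root lies in (0, 1).
Newton–Raphson from ψ = 0.49:
  ψ = 0.4900: g = -0.27844, g' = -1.1143 → ψ = 0.2401
  ψ = 0.2401: g = -0.02201, g' = -1.0041 → ψ = 0.2182
  ψ = 0.2182: g = 0.00009, g' = -1.0129 → ψ = 0.2183
Converged at ψ = 0.2183.

ψ = 0.2183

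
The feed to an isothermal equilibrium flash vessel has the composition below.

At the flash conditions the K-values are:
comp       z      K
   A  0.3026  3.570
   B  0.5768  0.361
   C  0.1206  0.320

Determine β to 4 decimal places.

β = 0.1970

Material balance + equilibrium reduce to Σ zᵢ(Kᵢ−1)/(1+β(Kᵢ−1)) = 0.
Check two-phase: ΣzᵢKᵢ = 1.3271 > 1 and Σzᵢ/Kᵢ = 2.0594 > 1, so g(0) = 0.3271 > 0 and g(1) = -1.0594 < 0.
Newton iteration, β⁰ = 0.5:
  β = 0.5000: g = -0.32554, g' = -1.0194 → β = 0.1807
  β = 0.1807: g = 0.02092, g' = -1.3056 → β = 0.1967
  β = 0.1967: g = 0.00034, g' = -1.2642 → β = 0.1970
Converged at β = 0.1970.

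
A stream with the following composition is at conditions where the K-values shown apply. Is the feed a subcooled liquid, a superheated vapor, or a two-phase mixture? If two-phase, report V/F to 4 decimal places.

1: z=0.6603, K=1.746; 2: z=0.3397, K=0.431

two-phase, V/F = 0.7051

ΣzᵢKᵢ = 1.2993; Σzᵢ/Kᵢ = 1.1663.
Both exceed 1, so a two-phase solution exists.
Let ψ = V/F and solve Σ zᵢ(Kᵢ−1)/(1+ψ(Kᵢ−1)) = 0.
Binary case is linear: z₁(K₁−1)(1+ψ(K₂−1)) + z₂(K₂−1)(1+ψ(K₁−1)) = 0
⇒ ψ = [z₁(K₁−1)+z₂(K₂−1)] / [−(K₁−1)(K₂−1)] = 0.29929/0.42447 = 0.7051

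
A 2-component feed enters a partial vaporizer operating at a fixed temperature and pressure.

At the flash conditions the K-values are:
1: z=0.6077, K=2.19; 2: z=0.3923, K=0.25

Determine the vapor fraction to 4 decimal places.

ψ = 0.4806

Material balance + equilibrium reduce to Σ zᵢ(Kᵢ−1)/(1+ψ(Kᵢ−1)) = 0.
Feasibility: ΣzᵢKᵢ = 1.4289, Σzᵢ/Kᵢ = 1.8467 — both > 1, two phases present.
Binary case is linear: z₁(K₁−1)(1+ψ(K₂−1)) + z₂(K₂−1)(1+ψ(K₁−1)) = 0
⇒ ψ = [z₁(K₁−1)+z₂(K₂−1)] / [−(K₁−1)(K₂−1)] = 0.42894/0.89250 = 0.4806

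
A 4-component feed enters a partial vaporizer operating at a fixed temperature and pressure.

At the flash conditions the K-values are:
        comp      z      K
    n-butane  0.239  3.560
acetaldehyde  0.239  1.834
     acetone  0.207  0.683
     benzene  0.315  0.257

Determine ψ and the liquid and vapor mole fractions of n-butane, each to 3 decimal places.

ψ = 0.451, x_n-butane = 0.111, y_n-butane = 0.395

Rachford–Rice: g(ψ) = Σ zᵢ(Kᵢ−1)/(1+ψ(Kᵢ−1)) = 0.
g(0) = ΣzᵢKᵢ − 1 = 0.512 and g(1) = 1 − Σzᵢ/Kᵢ = -0.726, so a root lies in (0, 1).
Iterate (Newton) starting at ψ = 0.5:
  ψ = 0.500: g = -0.0413, g' = -0.854 → ψ = 0.452
  ψ = 0.452: g = -0.0002, g' = -0.847 → ψ = 0.451
Converged at ψ = 0.451.
Compositions from xᵢ = zᵢ/(1+ψ(Kᵢ−1)), yᵢ = Kᵢxᵢ:
  n-butane: x = 0.111, y = 0.395
  acetaldehyde: x = 0.174, y = 0.318
  acetone: x = 0.242, y = 0.165
  benzene: x = 0.474, y = 0.122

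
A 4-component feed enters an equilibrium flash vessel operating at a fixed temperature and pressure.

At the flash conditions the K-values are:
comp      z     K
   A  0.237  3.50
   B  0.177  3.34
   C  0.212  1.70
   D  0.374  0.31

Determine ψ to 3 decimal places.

ψ = 0.674

Let ψ = V/F and solve Σ zᵢ(Kᵢ−1)/(1+ψ(Kᵢ−1)) = 0.
Check two-phase: ΣzᵢKᵢ = 1.897 > 1 and Σzᵢ/Kᵢ = 1.452 > 1, so g(0) = 0.897 > 0 and g(1) = -0.452 < 0.
Iterate (Newton) starting at ψ = 0.61:
  ψ = 0.610: g = 0.0637, g' = -0.979 → ψ = 0.675
  ψ = 0.675: g = -0.0013, g' = -1.023 → ψ = 0.674
Converged at ψ = 0.674.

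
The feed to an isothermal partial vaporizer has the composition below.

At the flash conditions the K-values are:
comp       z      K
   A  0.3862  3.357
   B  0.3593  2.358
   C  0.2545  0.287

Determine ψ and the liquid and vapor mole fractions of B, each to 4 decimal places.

ψ = 0.9035, x_B = 0.1613, y_B = 0.3804

Let ψ = V/F and solve Σ zᵢ(Kᵢ−1)/(1+ψ(Kᵢ−1)) = 0.
g(0) = ΣzᵢKᵢ − 1 = 1.2167 and g(1) = 1 − Σzᵢ/Kᵢ = -0.1542, so a root lies in (0, 1).
Newton–Raphson from ψ = 0.5:
  ψ = 0.5000: g = 0.42646, g' = -0.9996 → ψ = 0.9266
  ψ = 0.9266: g = -0.03287, g' = -1.4654 → ψ = 0.9042
  ψ = 0.9042: g = -0.00101, g' = -1.3772 → ψ = 0.9035
Converged at ψ = 0.9035.
Compositions from xᵢ = zᵢ/(1+ψ(Kᵢ−1)), yᵢ = Kᵢxᵢ:
  A: x = 0.1234, y = 0.4143
  B: x = 0.1613, y = 0.3804
  C: x = 0.7153, y = 0.2053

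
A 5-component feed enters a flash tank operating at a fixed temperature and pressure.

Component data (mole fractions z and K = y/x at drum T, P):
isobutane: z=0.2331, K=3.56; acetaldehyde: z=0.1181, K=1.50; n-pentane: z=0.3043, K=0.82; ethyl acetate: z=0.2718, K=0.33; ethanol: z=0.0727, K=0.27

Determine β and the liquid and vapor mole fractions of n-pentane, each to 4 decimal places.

β = 0.3464, x_n-pentane = 0.3245, y_n-pentane = 0.2661

Material balance + equilibrium reduce to Σ zᵢ(Kᵢ−1)/(1+β(Kᵢ−1)) = 0.
g(0) = ΣzᵢKᵢ − 1 = 0.3658 and g(1) = 1 − Σzᵢ/Kᵢ = -0.6082, so a root lies in (0, 1).
Newton iteration, β⁰ = 0.5:
  β = 0.5000: g = -0.10864, g' = -0.6967 → β = 0.3440
  β = 0.3440: g = 0.00175, g' = -0.7397 → β = 0.3464
Converged at β = 0.3464.
Compositions from xᵢ = zᵢ/(1+β(Kᵢ−1)), yᵢ = Kᵢxᵢ:
  isobutane: x = 0.1235, y = 0.4398
  acetaldehyde: x = 0.1007, y = 0.1510
  n-pentane: x = 0.3245, y = 0.2661
  ethyl acetate: x = 0.3540, y = 0.1168
  ethanol: x = 0.0973, y = 0.0263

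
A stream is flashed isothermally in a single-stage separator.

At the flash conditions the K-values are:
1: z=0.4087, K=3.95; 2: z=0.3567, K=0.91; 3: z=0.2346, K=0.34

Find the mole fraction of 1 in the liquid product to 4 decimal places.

Material balance + equilibrium reduce to Σ zᵢ(Kᵢ−1)/(1+ψ(Kᵢ−1)) = 0.
Check two-phase: ΣzᵢKᵢ = 2.0187 > 1 and Σzᵢ/Kᵢ = 1.1854 > 1, so g(0) = 1.0187 > 0 and g(1) = -0.1854 < 0.
Newton iteration, ψ⁰ = 0.36:
  ψ = 0.3600: g = 0.34844, g' = -1.0154 → ψ = 0.7032
  ψ = 0.7032: g = 0.06899, g' = -0.7354 → ψ = 0.7970
  ψ = 0.7970: g = -0.00145, g' = -0.7749 → ψ = 0.7951
Converged at ψ = 0.7951.
Compositions from xᵢ = zᵢ/(1+ψ(Kᵢ−1)), yᵢ = Kᵢxᵢ:
  1: x = 0.1222, y = 0.4825
  2: x = 0.3842, y = 0.3496
  3: x = 0.4936, y = 0.1678

x_1 = 0.1222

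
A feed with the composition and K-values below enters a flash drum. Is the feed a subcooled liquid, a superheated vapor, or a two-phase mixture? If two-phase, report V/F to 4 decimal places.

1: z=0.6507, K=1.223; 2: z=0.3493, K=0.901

ΣzᵢKᵢ = 1.1105; Σzᵢ/Kᵢ = 0.9197.
Since Σzᵢ/Kᵢ < 1 the mixture is above its dew point — single vapor phase.

superheated vapor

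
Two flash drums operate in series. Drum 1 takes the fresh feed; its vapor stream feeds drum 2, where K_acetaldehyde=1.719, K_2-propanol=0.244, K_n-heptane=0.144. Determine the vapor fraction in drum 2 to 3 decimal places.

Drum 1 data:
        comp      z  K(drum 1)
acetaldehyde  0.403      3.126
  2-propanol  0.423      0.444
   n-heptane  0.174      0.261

Drum 1:
Material balance + equilibrium reduce to Σ zᵢ(Kᵢ−1)/(1+ψ₁(Kᵢ−1)) = 0.
Check two-phase: ΣzᵢKᵢ = 1.493 > 1 and Σzᵢ/Kᵢ = 1.748 > 1, so g(0) = 0.493 > 0 and g(1) = -0.748 < 0.
Iterate (Newton) starting at ψ₁ = 0.5:
  ψ₁ = 0.500: g = -0.1144, g' = -0.918 → ψ₁ = 0.375
  ψ₁ = 0.375: g = 0.0013, g' = -0.954 → ψ₁ = 0.377
Converged at ψ₁ = 0.377.
Drum-1 compositions:
  acetaldehyde: x = 0.224, y = 0.699
  2-propanol: x = 0.535, y = 0.238
  n-heptane: x = 0.241, y = 0.063
Drum-2 feed = drum-1 vapor: z₂ = (0.6995, 0.2376, 0.0629).
Drum 2:
Let ψ₂ = V/F and solve Σ zᵢ(Kᵢ−1)/(1+ψ₂(Kᵢ−1)) = 0.
Check two-phase: ΣzᵢKᵢ = 1.269 > 1 and Σzᵢ/Kᵢ = 1.818 > 1, so g(0) = 0.269 > 0 and g(1) = -0.818 < 0.
Iterate (Newton) starting at ψ₂ = 0.61:
  ψ₂ = 0.610: g = -0.0965, g' = -0.844 → ψ₂ = 0.496
  ψ₂ = 0.496: g = -0.0101, g' = -0.683 → ψ₂ = 0.481
Converged at ψ₂ = 0.481.
  acetaldehyde: x = 0.520, y = 0.894
  2-propanol: x = 0.373, y = 0.091
  n-heptane: x = 0.107, y = 0.015

V/F (drum 2) = 0.481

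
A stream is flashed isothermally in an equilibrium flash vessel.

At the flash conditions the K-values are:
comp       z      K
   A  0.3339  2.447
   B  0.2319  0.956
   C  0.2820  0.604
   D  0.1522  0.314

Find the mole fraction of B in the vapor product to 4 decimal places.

Rachford–Rice: g(V/F) = Σ zᵢ(Kᵢ−1)/(1+V/F(Kᵢ−1)) = 0.
Feasibility: ΣzᵢKᵢ = 1.2569, Σzᵢ/Kᵢ = 1.3306 — both > 1, two phases present.
Iterate (Newton) starting at V/F = 0.5:
  V/F = 0.5000: g = -0.02826, g' = -0.4705 → V/F = 0.4399
  V/F = 0.4399: g = 0.00004, g' = -0.4733 → V/F = 0.4400
Converged at V/F = 0.4400.
Compositions from xᵢ = zᵢ/(1+V/F(Kᵢ−1)), yᵢ = Kᵢxᵢ:
  A: x = 0.2040, y = 0.4992
  B: x = 0.2365, y = 0.2261
  C: x = 0.3415, y = 0.2063
  D: x = 0.2180, y = 0.0685

y_B = 0.2261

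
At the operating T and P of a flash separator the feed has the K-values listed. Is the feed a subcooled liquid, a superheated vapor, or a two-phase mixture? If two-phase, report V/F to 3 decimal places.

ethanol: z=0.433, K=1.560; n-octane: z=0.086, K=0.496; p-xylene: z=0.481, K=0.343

ΣzᵢKᵢ = 0.883; Σzᵢ/Kᵢ = 1.853.
Since ΣzᵢKᵢ < 1 the mixture is below its bubble point — single liquid phase.

subcooled liquid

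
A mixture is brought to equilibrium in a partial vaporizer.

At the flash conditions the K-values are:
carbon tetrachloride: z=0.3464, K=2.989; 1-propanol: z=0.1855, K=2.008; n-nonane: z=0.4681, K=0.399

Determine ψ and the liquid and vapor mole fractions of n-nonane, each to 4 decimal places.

ψ = 0.5879, x_n-nonane = 0.7238, y_n-nonane = 0.2888

Rachford–Rice: g(ψ) = Σ zᵢ(Kᵢ−1)/(1+ψ(Kᵢ−1)) = 0.
g(0) = ΣzᵢKᵢ − 1 = 0.5946 and g(1) = 1 − Σzᵢ/Kᵢ = -0.3815, so a root lies in (0, 1).
Iterate (Newton) starting at ψ = 0.49:
  ψ = 0.4900: g = 0.07533, g' = -0.7756 → ψ = 0.5871
  ψ = 0.5871: g = 0.00057, g' = -0.7697 → ψ = 0.5879
Converged at ψ = 0.5879.
Compositions from xᵢ = zᵢ/(1+ψ(Kᵢ−1)), yᵢ = Kᵢxᵢ:
  carbon tetrachloride: x = 0.1597, y = 0.4773
  1-propanol: x = 0.1165, y = 0.2339
  n-nonane: x = 0.7238, y = 0.2888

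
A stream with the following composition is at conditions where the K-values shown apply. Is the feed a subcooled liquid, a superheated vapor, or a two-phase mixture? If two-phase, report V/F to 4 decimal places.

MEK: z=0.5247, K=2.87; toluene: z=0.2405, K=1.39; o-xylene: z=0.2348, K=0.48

ΣzᵢKᵢ = 1.9529; Σzᵢ/Kᵢ = 0.8450.
Since Σzᵢ/Kᵢ < 1 the mixture is above its dew point — single vapor phase.

superheated vapor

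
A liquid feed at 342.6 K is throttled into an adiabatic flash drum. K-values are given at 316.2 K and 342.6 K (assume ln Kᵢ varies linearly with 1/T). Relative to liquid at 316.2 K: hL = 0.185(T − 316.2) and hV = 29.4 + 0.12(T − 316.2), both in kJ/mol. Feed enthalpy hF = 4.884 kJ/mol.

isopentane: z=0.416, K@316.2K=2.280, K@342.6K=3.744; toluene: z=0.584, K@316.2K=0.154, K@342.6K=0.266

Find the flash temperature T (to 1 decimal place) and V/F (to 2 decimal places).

T = 322.1 K, V/F = 0.13

Adiabatic flash: solve Rachford–Rice at each trial T, then check hF = ψ·hV(T) + (1−ψ)·hL(T).
  T = 316.2 K: K = (2.280, 0.154), RR gives ψ = 0.035, H_out = 1.043 kJ/mol
  T = 342.6 K: K = (3.744, 0.266), RR gives ψ = 0.354, H_out = 14.682 kJ/mol
  T = 329.4 K: K = (2.951, 0.205), RR gives ψ = 0.224, H_out = 8.826 kJ/mol
  T = 322.8 K: K = (2.601, 0.178), RR gives ψ = 0.141, H_out = 5.313 kJ/mol
  T = 319.5 K: K = (2.437, 0.166), RR gives ψ = 0.092, H_out = 3.300 kJ/mol
  T = 321.1 K: K = (2.515, 0.172), RR gives ψ = 0.117, H_out = 4.303 kJ/mol
Linear interpolation between T = 321.1 (H_out = 4.303) and T = 322.8 (H_out = 5.313) on hF = 4.884 gives T ≈ 322.1 K, at which ψ = 0.13.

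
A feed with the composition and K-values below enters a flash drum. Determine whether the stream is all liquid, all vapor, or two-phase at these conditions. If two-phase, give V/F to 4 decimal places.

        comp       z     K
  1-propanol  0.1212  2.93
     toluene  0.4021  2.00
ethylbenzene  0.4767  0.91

all vapor

ΣzᵢKᵢ = 1.5931; Σzᵢ/Kᵢ = 0.7663.
Since Σzᵢ/Kᵢ < 1 the mixture is above its dew point — single vapor phase.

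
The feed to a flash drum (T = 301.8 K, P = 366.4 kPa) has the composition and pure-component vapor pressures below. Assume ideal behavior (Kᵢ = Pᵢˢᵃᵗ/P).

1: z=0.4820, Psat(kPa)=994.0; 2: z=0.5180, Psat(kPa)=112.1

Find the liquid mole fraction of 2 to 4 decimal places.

Raoult's law: Kᵢ = Pᵢˢᵃᵗ/P = Pᵢˢᵃᵗ/366.4.
  K_1 = 994.0/366.4 = 2.712882, K_2 = 112.1/366.4 = 0.305950
Material balance + equilibrium reduce to Σ zᵢ(Kᵢ−1)/(1+β(Kᵢ−1)) = 0.
Check two-phase: ΣzᵢKᵢ = 1.4661 > 1 and Σzᵢ/Kᵢ = 1.8708 > 1, so g(0) = 0.4661 > 0 and g(1) = -0.8708 < 0.
Binary case is linear: z₁(K₁−1)(1+β(K₂−1)) + z₂(K₂−1)(1+β(K₁−1)) = 0
⇒ β = [z₁(K₁−1)+z₂(K₂−1)] / [−(K₁−1)(K₂−1)] = 0.46609/1.18883 = 0.3921
Compositions from xᵢ = zᵢ/(1+β(Kᵢ−1)), yᵢ = Kᵢxᵢ:
  1: x = 0.2884, y = 0.7823
  2: x = 0.7116, y = 0.2177

x_2 = 0.7116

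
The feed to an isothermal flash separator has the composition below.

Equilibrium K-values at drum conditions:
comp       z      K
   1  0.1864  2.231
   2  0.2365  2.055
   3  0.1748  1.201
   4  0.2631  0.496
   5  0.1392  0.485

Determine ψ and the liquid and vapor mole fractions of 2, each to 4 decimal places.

ψ = 0.6538, x_2 = 0.1400, y_2 = 0.2876

Material balance + equilibrium reduce to Σ zᵢ(Kᵢ−1)/(1+ψ(Kᵢ−1)) = 0.
Feasibility: ΣzᵢKᵢ = 1.3098, Σzᵢ/Kᵢ = 1.1616 — both > 1, two phases present.
Newton iteration, ψ⁰ = 0.68:
  ψ = 0.6800: g = -0.01097, g' = -0.4205 → ψ = 0.6539
  ψ = 0.6539: g = -0.00005, g' = -0.4170 → ψ = 0.6538
Converged at ψ = 0.6538.
Compositions from xᵢ = zᵢ/(1+ψ(Kᵢ−1)), yᵢ = Kᵢxᵢ:
  1: x = 0.1033, y = 0.2304
  2: x = 0.1400, y = 0.2876
  3: x = 0.1545, y = 0.1856
  4: x = 0.3924, y = 0.1946
  5: x = 0.2099, y = 0.1018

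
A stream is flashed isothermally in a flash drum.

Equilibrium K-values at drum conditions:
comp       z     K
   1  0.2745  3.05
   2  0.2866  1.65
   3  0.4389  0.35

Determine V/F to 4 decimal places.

Newton–Raphson from V/F = 0.49:
  V/F = 0.4900: g = 0.00341, g' = -0.7560 → V/F = 0.4945
Converged at V/F = 0.4945.

V/F = 0.4945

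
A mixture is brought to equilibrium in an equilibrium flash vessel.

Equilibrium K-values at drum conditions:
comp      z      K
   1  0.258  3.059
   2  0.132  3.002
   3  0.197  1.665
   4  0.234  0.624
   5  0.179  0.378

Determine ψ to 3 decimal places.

ψ = 0.864

Material balance + equilibrium reduce to Σ zᵢ(Kᵢ−1)/(1+ψ(Kᵢ−1)) = 0.
g(0) = ΣzᵢKᵢ − 1 = 0.727 and g(1) = 1 − Σzᵢ/Kᵢ = -0.095, so a root lies in (0, 1).
Newton iteration, ψ⁰ = 0.5:
  ψ = 0.500: g = 0.2222, g' = -0.643 → ψ = 0.846
  ψ = 0.846: g = 0.0119, g' = -0.634 → ψ = 0.864
Converged at ψ = 0.864.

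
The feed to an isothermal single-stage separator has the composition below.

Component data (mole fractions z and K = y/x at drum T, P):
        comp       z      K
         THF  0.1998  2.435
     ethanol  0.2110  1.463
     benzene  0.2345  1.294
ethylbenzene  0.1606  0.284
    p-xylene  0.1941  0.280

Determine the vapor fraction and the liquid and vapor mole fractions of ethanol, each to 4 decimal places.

Let ψ = V/F and solve Σ zᵢ(Kᵢ−1)/(1+ψ(Kᵢ−1)) = 0.
Check two-phase: ΣzᵢKᵢ = 1.1986 > 1 and Σzᵢ/Kᵢ = 1.6662 > 1, so g(0) = 0.1986 > 0 and g(1) = -0.6662 < 0.
Newton–Raphson from ψ = 0.55:
  ψ = 0.5500: g = -0.12361, g' = -0.6721 → ψ = 0.3661
  ψ = 0.3661: g = -0.01187, g' = -0.5632 → ψ = 0.3450
  ψ = 0.3450: g = -0.00006, g' = -0.5577 → ψ = 0.3449
Converged at ψ = 0.3449.
Compositions from xᵢ = zᵢ/(1+ψ(Kᵢ−1)), yᵢ = Kᵢxᵢ:
  THF: x = 0.1337, y = 0.3254
  ethanol: x = 0.1819, y = 0.2662
  benzene: x = 0.2129, y = 0.2755
  ethylbenzene: x = 0.2133, y = 0.0606
  p-xylene: x = 0.2582, y = 0.0723

ψ = 0.3449, x_ethanol = 0.1819, y_ethanol = 0.2662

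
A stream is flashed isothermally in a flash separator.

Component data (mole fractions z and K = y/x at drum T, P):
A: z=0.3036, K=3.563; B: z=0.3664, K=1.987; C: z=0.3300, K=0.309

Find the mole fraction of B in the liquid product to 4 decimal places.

Newton iteration, ψ⁰ = 0.67:
  ψ = 0.6700: g = 0.07944, g' = -0.9458 → ψ = 0.7540
  ψ = 0.7540: g = -0.00338, g' = -1.0360 → ψ = 0.7507
Converged at ψ = 0.7507.
Compositions from xᵢ = zᵢ/(1+ψ(Kᵢ−1)), yᵢ = Kᵢxᵢ:
  A: x = 0.1038, y = 0.3699
  B: x = 0.2105, y = 0.4182
  C: x = 0.6857, y = 0.2119

x_B = 0.2105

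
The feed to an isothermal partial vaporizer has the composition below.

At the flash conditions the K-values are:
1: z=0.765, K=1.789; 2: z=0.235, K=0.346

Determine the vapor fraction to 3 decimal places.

Material balance + equilibrium reduce to Σ zᵢ(Kᵢ−1)/(1+ψ(Kᵢ−1)) = 0.
g(0) = ΣzᵢKᵢ − 1 = 0.450 and g(1) = 1 − Σzᵢ/Kᵢ = -0.107, so a root lies in (0, 1).
Iterate (Newton) starting at ψ = 0.42:
  ψ = 0.420: g = 0.2415, g' = -0.460 → ψ = 0.945
  ψ = 0.945: g = -0.0568, g' = -0.846 → ψ = 0.878
  ψ = 0.878: g = -0.0044, g' = -0.721 → ψ = 0.872
Converged at ψ = 0.872.

ψ = 0.872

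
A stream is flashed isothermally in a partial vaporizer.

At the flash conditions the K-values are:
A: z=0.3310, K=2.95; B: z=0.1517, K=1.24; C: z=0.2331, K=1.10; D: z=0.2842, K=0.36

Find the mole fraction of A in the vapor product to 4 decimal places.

y_A = 0.4149

Iterate (Newton) starting at β = 0.62:
  β = 0.6200: g = 0.04429, g' = -0.5866 → β = 0.6955
  β = 0.6955: g = -0.00088, g' = -0.6133 → β = 0.6941
Converged at β = 0.6941.
Compositions from xᵢ = zᵢ/(1+β(Kᵢ−1)), yᵢ = Kᵢxᵢ:
  A: x = 0.1406, y = 0.4149
  B: x = 0.1300, y = 0.1612
  C: x = 0.2180, y = 0.2398
  D: x = 0.5113, y = 0.1841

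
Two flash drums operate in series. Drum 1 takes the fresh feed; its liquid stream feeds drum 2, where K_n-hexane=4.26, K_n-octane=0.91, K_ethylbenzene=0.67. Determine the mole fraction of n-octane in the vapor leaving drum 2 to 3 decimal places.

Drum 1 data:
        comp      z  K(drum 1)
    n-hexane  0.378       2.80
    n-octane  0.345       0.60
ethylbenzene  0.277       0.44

Drum 1:
Let ψ₁ = V/F and solve Σ zᵢ(Kᵢ−1)/(1+ψ₁(Kᵢ−1)) = 0.
Check two-phase: ΣzᵢKᵢ = 1.387 > 1 and Σzᵢ/Kᵢ = 1.340 > 1, so g(0) = 0.387 > 0 and g(1) = -0.340 < 0.
Newton–Raphson from ψ₁ = 0.5:
  ψ₁ = 0.500: g = -0.0298, g' = -0.593 → ψ₁ = 0.450
Converged at ψ₁ = 0.450.
Drum-1 compositions:
  n-hexane: x = 0.209, y = 0.585
  n-octane: x = 0.421, y = 0.252
  ethylbenzene: x = 0.370, y = 0.163
Drum-2 feed = drum-1 liquid: z₂ = (0.2088, 0.4208, 0.3704).
Drum 2:
Material balance + equilibrium reduce to Σ zᵢ(Kᵢ−1)/(1+ψ₂(Kᵢ−1)) = 0.
Check two-phase: ΣzᵢKᵢ = 1.520 > 1 and Σzᵢ/Kᵢ = 1.064 > 1, so g(0) = 0.520 > 0 and g(1) = -0.064 < 0.
Newton iteration, ψ₂⁰ = 0.57:
  ψ₂ = 0.570: g = 0.0476, g' = -0.337 → ψ₂ = 0.711
  ψ₂ = 0.711: g = 0.0048, g' = -0.274 → ψ₂ = 0.729
Converged at ψ₂ = 0.729.
  n-hexane: x = 0.062, y = 0.263
  n-octane: x = 0.450, y = 0.410
  ethylbenzene: x = 0.488, y = 0.327

y_n-octane (drum 2) = 0.410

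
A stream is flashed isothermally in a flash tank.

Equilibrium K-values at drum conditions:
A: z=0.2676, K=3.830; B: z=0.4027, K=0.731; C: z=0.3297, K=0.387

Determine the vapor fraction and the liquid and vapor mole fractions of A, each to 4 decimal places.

Let ψ = V/F and solve Σ zᵢ(Kᵢ−1)/(1+ψ(Kᵢ−1)) = 0.
g(0) = ΣzᵢKᵢ − 1 = 0.4469 and g(1) = 1 − Σzᵢ/Kᵢ = -0.4727, so a root lies in (0, 1).
Newton iteration, ψ⁰ = 0.42:
  ψ = 0.4200: g = -0.04828, g' = -0.7092 → ψ = 0.3519
  ψ = 0.3519: g = 0.00208, g' = -0.7750 → ψ = 0.3546
Converged at ψ = 0.3546.
Compositions from xᵢ = zᵢ/(1+ψ(Kᵢ−1)), yᵢ = Kᵢxᵢ:
  A: x = 0.1336, y = 0.5116
  B: x = 0.4452, y = 0.3254
  C: x = 0.4213, y = 0.1630

ψ = 0.3546, x_A = 0.1336, y_A = 0.5116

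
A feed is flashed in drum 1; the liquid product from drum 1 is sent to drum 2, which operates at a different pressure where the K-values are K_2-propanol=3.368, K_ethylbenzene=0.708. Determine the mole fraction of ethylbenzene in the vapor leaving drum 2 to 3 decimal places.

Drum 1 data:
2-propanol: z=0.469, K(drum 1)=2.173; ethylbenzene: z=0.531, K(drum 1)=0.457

y_ethylbenzene (drum 2) = 0.630

Drum 1:
Binary case is linear: z₁(K₁−1)(1+ψ₁(K₂−1)) + z₂(K₂−1)(1+ψ₁(K₁−1)) = 0
⇒ ψ₁ = [z₁(K₁−1)+z₂(K₂−1)] / [−(K₁−1)(K₂−1)] = 0.2618/0.6369 = 0.411
Drum-1 compositions:
  2-propanol: x = 0.316, y = 0.688
  ethylbenzene: x = 0.684, y = 0.312
Drum-2 feed = drum-1 liquid: z₂ = (0.3164, 0.6836).
Drum 2:
Binary case is linear: z₁(K₁−1)(1+ψ₂(K₂−1)) + z₂(K₂−1)(1+ψ₂(K₁−1)) = 0
⇒ ψ₂ = [z₁(K₁−1)+z₂(K₂−1)] / [−(K₁−1)(K₂−1)] = 0.5497/0.6915 = 0.795
  2-propanol: x = 0.110, y = 0.370
  ethylbenzene: x = 0.890, y = 0.630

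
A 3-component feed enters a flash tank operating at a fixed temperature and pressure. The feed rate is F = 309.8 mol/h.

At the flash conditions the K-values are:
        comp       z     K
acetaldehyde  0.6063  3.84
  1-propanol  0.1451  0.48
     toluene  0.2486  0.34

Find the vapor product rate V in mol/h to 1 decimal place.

Iterate (Newton) starting at ψ = 0.68:
  ψ = 0.6800: g = 0.17304, g' = -1.0195 → ψ = 0.8497
  ψ = 0.8497: g = -0.00431, g' = -1.1071 → ψ = 0.8458
Converged at ψ = 0.8458.
Then V = ψ·F = 0.8458·309.8 = 262.0 mol/h and L = F − V = 47.8 mol/h.

V = 262.0 mol/h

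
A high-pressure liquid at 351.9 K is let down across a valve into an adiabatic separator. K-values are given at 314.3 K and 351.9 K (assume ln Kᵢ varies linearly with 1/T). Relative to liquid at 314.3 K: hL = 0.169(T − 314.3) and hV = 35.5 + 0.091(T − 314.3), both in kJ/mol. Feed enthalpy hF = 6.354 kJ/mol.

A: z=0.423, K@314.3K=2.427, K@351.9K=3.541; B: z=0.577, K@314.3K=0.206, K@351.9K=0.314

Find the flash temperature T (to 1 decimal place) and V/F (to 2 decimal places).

T = 318.1 K, V/F = 0.16

Adiabatic flash: solve Rachford–Rice at each trial T, then check hF = ψ·hV(T) + (1−ψ)·hL(T).
  T = 314.3 K: K = (2.427, 0.206), RR gives ψ = 0.128, H_out = 4.558 kJ/mol
  T = 351.9 K: K = (3.541, 0.314), RR gives ψ = 0.390, H_out = 19.041 kJ/mol
  T = 333.1 K: K = (2.963, 0.257), RR gives ψ = 0.276, H_out = 12.559 kJ/mol
  T = 323.7 K: K = (2.689, 0.231), RR gives ψ = 0.209, H_out = 8.838 kJ/mol
  T = 319.0 K: K = (2.557, 0.218), RR gives ψ = 0.171, H_out = 6.785 kJ/mol
  T = 316.6 K: K = (2.490, 0.212), RR gives ψ = 0.150, H_out = 5.672 kJ/mol
Linear interpolation between T = 316.6 (H_out = 5.672) and T = 319.0 (H_out = 6.785) on hF = 6.354 gives T ≈ 318.1 K, at which ψ = 0.16.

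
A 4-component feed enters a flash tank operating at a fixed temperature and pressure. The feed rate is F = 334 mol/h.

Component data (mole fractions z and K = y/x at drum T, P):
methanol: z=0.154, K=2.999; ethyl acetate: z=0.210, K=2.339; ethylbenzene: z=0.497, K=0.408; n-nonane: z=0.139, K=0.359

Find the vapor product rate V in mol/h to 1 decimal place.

V = 69.1 mol/h

Material balance + equilibrium reduce to Σ zᵢ(Kᵢ−1)/(1+β(Kᵢ−1)) = 0.
Check two-phase: ΣzᵢKᵢ = 1.206 > 1 and Σzᵢ/Kᵢ = 1.746 > 1, so g(0) = 0.206 > 0 and g(1) = -0.746 < 0.
Newton iteration, β⁰ = 0.5:
  β = 0.500: g = -0.2267, g' = -0.764 → β = 0.203
  β = 0.203: g = 0.0029, g' = -0.844 → β = 0.207
Converged at β = 0.207.
Then V = β·F = 0.2068·334 = 69.1 mol/h and L = F − V = 264.9 mol/h.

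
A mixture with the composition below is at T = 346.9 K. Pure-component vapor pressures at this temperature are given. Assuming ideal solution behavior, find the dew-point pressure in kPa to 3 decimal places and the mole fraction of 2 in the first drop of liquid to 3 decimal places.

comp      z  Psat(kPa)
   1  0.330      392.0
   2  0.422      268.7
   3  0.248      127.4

At the dew point ψ → 1, so Σzᵢ/Kᵢ = 1 with Kᵢ = Pᵢˢᵃᵗ/P ⇒ 1/P = Σzᵢ/Pᵢˢᵃᵗ.
1/P = 0.330/392.0 + 0.422/268.7 + 0.248/127.4 = 0.004359 ⇒ P = 229.411 kPa
xᵢ = zᵢP/Pᵢˢᵃᵗ ⇒ x_2 = 0.422·229.411/268.7 = 0.360

Pdew = 229.411 kPa, x_2 = 0.360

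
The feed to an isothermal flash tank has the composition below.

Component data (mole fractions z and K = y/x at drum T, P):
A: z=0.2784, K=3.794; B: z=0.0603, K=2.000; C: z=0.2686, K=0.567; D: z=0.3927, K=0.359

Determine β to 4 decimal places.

Newton–Raphson from β = 0.57:
  β = 0.5700: g = -0.21262, g' = -0.8372 → β = 0.3160
  β = 0.3160: g = 0.00850, g' = -0.9691 → β = 0.3248
  β = 0.3248: g = 0.00005, g' = -0.9572 → β = 0.3249
Converged at β = 0.3249.

β = 0.3249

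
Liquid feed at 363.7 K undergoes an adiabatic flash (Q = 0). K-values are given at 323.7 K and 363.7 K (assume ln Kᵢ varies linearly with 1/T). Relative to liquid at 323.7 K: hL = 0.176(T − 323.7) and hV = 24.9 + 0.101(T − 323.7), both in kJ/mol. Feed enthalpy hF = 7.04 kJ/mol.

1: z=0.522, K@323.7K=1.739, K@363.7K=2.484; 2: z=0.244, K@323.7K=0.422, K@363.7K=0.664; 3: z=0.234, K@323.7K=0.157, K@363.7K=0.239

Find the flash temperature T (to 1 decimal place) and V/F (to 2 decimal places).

Adiabatic flash: solve Rachford–Rice at each trial T, then check hF = ψ·hV(T) + (1−ψ)·hL(T).
  T = 323.7 K: K = (1.739, 0.422, 0.157), RR gives ψ = 0.089, H_out = 2.217 kJ/mol
  T = 363.7 K: K = (2.484, 0.664, 0.239), RR gives ψ = 0.575, H_out = 19.626 kJ/mol
  T = 343.7 K: K = (2.100, 0.536, 0.196), RR gives ψ = 0.375, H_out = 12.305 kJ/mol
  T = 333.7 K: K = (1.916, 0.477, 0.176), RR gives ψ = 0.250, H_out = 7.787 kJ/mol
  T = 328.7 K: K = (1.827, 0.449, 0.166), RR gives ψ = 0.175, H_out = 5.172 kJ/mol
  T = 331.2 K: K = (1.871, 0.463, 0.171), RR gives ψ = 0.214, H_out = 6.516 kJ/mol
  T = 332.4 K: K = (1.893, 0.470, 0.174), RR gives ψ = 0.231, H_out = 7.135 kJ/mol
Linear interpolation between T = 331.2 (H_out = 6.516) and T = 332.4 (H_out = 7.135) on hF = 7.04 gives T ≈ 332.2 K, at which ψ = 0.23.

T = 332.2 K, V/F = 0.23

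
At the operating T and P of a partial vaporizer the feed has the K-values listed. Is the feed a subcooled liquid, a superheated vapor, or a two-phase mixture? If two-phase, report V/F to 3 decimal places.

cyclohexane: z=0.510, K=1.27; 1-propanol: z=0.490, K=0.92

superheated vapor

ΣzᵢKᵢ = 1.099; Σzᵢ/Kᵢ = 0.934.
Since Σzᵢ/Kᵢ < 1 the mixture is above its dew point — single vapor phase.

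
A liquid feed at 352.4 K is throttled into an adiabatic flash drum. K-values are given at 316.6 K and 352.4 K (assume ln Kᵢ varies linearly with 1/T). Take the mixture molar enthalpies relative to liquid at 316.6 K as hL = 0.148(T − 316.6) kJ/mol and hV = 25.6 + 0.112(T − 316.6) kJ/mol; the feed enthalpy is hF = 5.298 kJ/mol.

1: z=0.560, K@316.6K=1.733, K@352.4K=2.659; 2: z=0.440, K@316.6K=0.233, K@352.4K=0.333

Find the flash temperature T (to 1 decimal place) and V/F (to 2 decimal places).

Adiabatic flash: solve Rachford–Rice at each trial T, then check hF = ψ·hV(T) + (1−ψ)·hL(T).
  T = 316.6 K: K = (1.733, 0.233), RR gives ψ = 0.130, H_out = 3.324 kJ/mol
  T = 352.4 K: K = (2.659, 0.333), RR gives ψ = 0.574, H_out = 19.262 kJ/mol
  T = 334.5 K: K = (2.171, 0.281), RR gives ψ = 0.403, H_out = 12.718 kJ/mol
  T = 325.6 K: K = (1.947, 0.257), RR gives ψ = 0.289, H_out = 8.634 kJ/mol
  T = 321.1 K: K = (1.838, 0.245), RR gives ψ = 0.217, H_out = 6.178 kJ/mol
  T = 318.9 K: K = (1.786, 0.239), RR gives ψ = 0.176, H_out = 4.842 kJ/mol
  T = 320.0 K: K = (1.812, 0.242), RR gives ψ = 0.197, H_out = 5.523 kJ/mol
Linear interpolation between T = 318.9 (H_out = 4.842) and T = 320.0 (H_out = 5.523) on hF = 5.298 gives T ≈ 319.6 K, at which ψ = 0.19.

T = 319.6 K, V/F = 0.19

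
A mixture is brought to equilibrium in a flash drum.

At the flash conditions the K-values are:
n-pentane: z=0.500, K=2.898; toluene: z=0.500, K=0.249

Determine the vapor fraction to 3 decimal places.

Let ψ = V/F and solve Σ zᵢ(Kᵢ−1)/(1+ψ(Kᵢ−1)) = 0.
Feasibility: ΣzᵢKᵢ = 1.574, Σzᵢ/Kᵢ = 2.181 — both > 1, two phases present.
Binary case is linear: z₁(K₁−1)(1+ψ(K₂−1)) + z₂(K₂−1)(1+ψ(K₁−1)) = 0
⇒ ψ = [z₁(K₁−1)+z₂(K₂−1)] / [−(K₁−1)(K₂−1)] = 0.5735/1.4254 = 0.402

ψ = 0.402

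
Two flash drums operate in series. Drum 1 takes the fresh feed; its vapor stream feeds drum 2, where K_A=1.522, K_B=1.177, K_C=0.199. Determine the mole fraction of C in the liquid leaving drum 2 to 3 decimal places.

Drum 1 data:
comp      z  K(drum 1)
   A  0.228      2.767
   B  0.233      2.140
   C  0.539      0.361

Drum 1:
Iterate (Newton) starting at ψ₁ = 0.47:
  ψ₁ = 0.470: g = -0.0992, g' = -0.790 → ψ₁ = 0.344
Converged at ψ₁ = 0.344.
Drum-1 compositions:
  A: x = 0.142, y = 0.392
  B: x = 0.167, y = 0.358
  C: x = 0.691, y = 0.249
Drum-2 feed = drum-1 vapor: z₂ = (0.3924, 0.3582, 0.2494).
Drum 2:
Let ψ₂ = V/F and solve Σ zᵢ(Kᵢ−1)/(1+ψ₂(Kᵢ−1)) = 0.
Feasibility: ΣzᵢKᵢ = 1.068, Σzᵢ/Kᵢ = 1.815 — both > 1, two phases present.
Newton iteration, ψ₂⁰ = 0.47:
  ψ₂ = 0.470: g = -0.0973, g' = -0.490 → ψ₂ = 0.271
  ψ₂ = 0.271: g = -0.0153, g' = -0.353 → ψ₂ = 0.228
  ψ₂ = 0.228: g = -0.0004, g' = -0.335 → ψ₂ = 0.227
Converged at ψ₂ = 0.227.
  A: x = 0.351, y = 0.534
  B: x = 0.344, y = 0.405
  C: x = 0.305, y = 0.061

x_C (drum 2) = 0.305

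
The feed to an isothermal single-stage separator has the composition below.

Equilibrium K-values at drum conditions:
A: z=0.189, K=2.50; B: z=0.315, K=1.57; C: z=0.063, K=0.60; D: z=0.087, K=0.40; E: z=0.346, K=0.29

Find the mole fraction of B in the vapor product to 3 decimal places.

y_B = 0.442

Material balance + equilibrium reduce to Σ zᵢ(Kᵢ−1)/(1+ψ(Kᵢ−1)) = 0.
Check two-phase: ΣzᵢKᵢ = 1.140 > 1 and Σzᵢ/Kᵢ = 1.792 > 1, so g(0) = 0.140 > 0 and g(1) = -0.792 < 0.
Newton iteration, ψ⁰ = 0.5:
  ψ = 0.500: g = -0.1852, g' = -0.700 → ψ = 0.235
  ψ = 0.235: g = -0.0157, g' = -0.618 → ψ = 0.210
Converged at ψ = 0.210.
Compositions from xᵢ = zᵢ/(1+ψ(Kᵢ−1)), yᵢ = Kᵢxᵢ:
  A: x = 0.144, y = 0.359
  B: x = 0.281, y = 0.442
  C: x = 0.069, y = 0.041
  D: x = 0.100, y = 0.040
  E: x = 0.407, y = 0.118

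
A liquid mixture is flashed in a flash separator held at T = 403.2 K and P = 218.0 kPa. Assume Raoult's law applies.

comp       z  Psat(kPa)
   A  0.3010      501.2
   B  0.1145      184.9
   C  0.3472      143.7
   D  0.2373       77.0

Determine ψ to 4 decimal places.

ψ = 0.1786

Raoult's law: Kᵢ = Pᵢˢᵃᵗ/P = Pᵢˢᵃᵗ/218.0.
  K_A = 501.2/218.0 = 2.299083, K_B = 184.9/218.0 = 0.848165, K_C = 143.7/218.0 = 0.659174, K_D = 77.0/218.0 = 0.353211
Let ψ = V/F and solve Σ zᵢ(Kᵢ−1)/(1+ψ(Kᵢ−1)) = 0.
Feasibility: ΣzᵢKᵢ = 1.1018, Σzᵢ/Kᵢ = 1.4645 — both > 1, two phases present.
Newton–Raphson from ψ = 0.5:
  ψ = 0.5000: g = -0.15125, g' = -0.4652 → ψ = 0.1749
  ψ = 0.1749: g = 0.00188, g' = -0.5119 → ψ = 0.1786
Converged at ψ = 0.1786.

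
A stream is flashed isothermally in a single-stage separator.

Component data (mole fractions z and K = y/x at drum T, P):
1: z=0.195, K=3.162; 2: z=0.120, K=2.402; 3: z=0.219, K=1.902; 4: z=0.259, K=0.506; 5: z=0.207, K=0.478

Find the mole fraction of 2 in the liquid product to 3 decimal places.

x_2 = 0.060

Newton–Raphson from ψ = 0.38:
  ψ = 0.380: g = 0.1960, g' = -0.657 → ψ = 0.678
  ψ = 0.678: g = 0.0201, g' = -0.559 → ψ = 0.714
Converged at ψ = 0.714.
Compositions from xᵢ = zᵢ/(1+ψ(Kᵢ−1)), yᵢ = Kᵢxᵢ:
  1: x = 0.077, y = 0.242
  2: x = 0.060, y = 0.144
  3: x = 0.133, y = 0.253
  4: x = 0.400, y = 0.202
  5: x = 0.330, y = 0.158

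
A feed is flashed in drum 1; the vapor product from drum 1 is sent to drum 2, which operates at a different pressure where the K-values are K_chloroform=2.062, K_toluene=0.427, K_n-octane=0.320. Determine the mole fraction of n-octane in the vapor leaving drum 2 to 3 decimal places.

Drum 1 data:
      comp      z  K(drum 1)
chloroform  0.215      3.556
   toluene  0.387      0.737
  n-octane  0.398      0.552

Drum 1:
Rachford–Rice: g(ψ₁) = Σ zᵢ(Kᵢ−1)/(1+ψ₁(Kᵢ−1)) = 0.
g(0) = ΣzᵢKᵢ − 1 = 0.269 and g(1) = 1 − Σzᵢ/Kᵢ = -0.307, so a root lies in (0, 1).
Newton iteration, ψ₁⁰ = 0.57:
  ψ₁ = 0.570: g = -0.1355, g' = -0.414 → ψ₁ = 0.243
  ψ₁ = 0.243: g = 0.0305, g' = -0.666 → ψ₁ = 0.288
  ψ₁ = 0.288: g = 0.0015, g' = -0.602 → ψ₁ = 0.291
Converged at ψ₁ = 0.291.
Drum-1 compositions:
  chloroform: x = 0.123, y = 0.439
  toluene: x = 0.419, y = 0.309
  n-octane: x = 0.458, y = 0.253
Drum-2 feed = drum-1 vapor: z₂ = (0.4386, 0.3088, 0.2526).
Drum 2:
Material balance + equilibrium reduce to Σ zᵢ(Kᵢ−1)/(1+ψ₂(Kᵢ−1)) = 0.
g(0) = ΣzᵢKᵢ − 1 = 0.117 and g(1) = 1 − Σzᵢ/Kᵢ = -0.725, so a root lies in (0, 1).
Newton–Raphson from ψ₂ = 0.67:
  ψ₂ = 0.670: g = -0.3306, g' = -0.830 → ψ₂ = 0.272
  ψ₂ = 0.272: g = -0.0588, g' = -0.616 → ψ₂ = 0.176
  ψ₂ = 0.176: g = 0.0004, g' = -0.627 → ψ₂ = 0.177
Converged at ψ₂ = 0.177.
  chloroform: x = 0.369, y = 0.761
  toluene: x = 0.344, y = 0.147
  n-octane: x = 0.287, y = 0.092

y_n-octane (drum 2) = 0.092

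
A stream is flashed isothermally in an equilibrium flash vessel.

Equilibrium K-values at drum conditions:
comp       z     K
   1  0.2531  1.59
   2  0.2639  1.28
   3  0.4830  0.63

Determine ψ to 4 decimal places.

ψ = 0.2637

Newton–Raphson from ψ = 0.5:
  ψ = 0.5000: g = -0.03915, g' = -0.1680 → ψ = 0.2670
  ψ = 0.2670: g = -0.00054, g' = -0.1651 → ψ = 0.2637
Converged at ψ = 0.2637.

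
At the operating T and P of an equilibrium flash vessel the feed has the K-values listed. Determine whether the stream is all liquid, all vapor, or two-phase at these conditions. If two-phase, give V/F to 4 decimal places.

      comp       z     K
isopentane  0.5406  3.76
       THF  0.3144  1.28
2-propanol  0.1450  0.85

all vapor

ΣzᵢKᵢ = 2.5583; Σzᵢ/Kᵢ = 0.5600.
Since Σzᵢ/Kᵢ < 1 the mixture is above its dew point — single vapor phase.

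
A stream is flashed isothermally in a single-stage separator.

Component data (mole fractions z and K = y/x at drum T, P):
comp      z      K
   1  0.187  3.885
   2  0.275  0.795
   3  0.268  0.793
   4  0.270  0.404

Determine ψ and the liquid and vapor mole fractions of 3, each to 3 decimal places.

Newton–Raphson from ψ = 0.51:
  ψ = 0.510: g = -0.1379, g' = -0.482 → ψ = 0.224
  ψ = 0.224: g = 0.0250, g' = -0.728 → ψ = 0.258
  ψ = 0.258: g = 0.0010, g' = -0.671 → ψ = 0.259
Converged at ψ = 0.259.
Compositions from xᵢ = zᵢ/(1+ψ(Kᵢ−1)), yᵢ = Kᵢxᵢ:
  1: x = 0.107, y = 0.415
  2: x = 0.290, y = 0.231
  3: x = 0.283, y = 0.225
  4: x = 0.319, y = 0.129

ψ = 0.259, x_3 = 0.283, y_3 = 0.225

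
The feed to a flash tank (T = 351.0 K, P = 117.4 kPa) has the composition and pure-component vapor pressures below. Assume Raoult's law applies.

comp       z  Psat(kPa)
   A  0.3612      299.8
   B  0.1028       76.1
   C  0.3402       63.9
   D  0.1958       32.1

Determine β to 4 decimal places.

Raoult's law: Kᵢ = Pᵢˢᵃᵗ/P = Pᵢˢᵃᵗ/117.4.
  K_A = 299.8/117.4 = 2.553663, K_B = 76.1/117.4 = 0.648211, K_C = 63.9/117.4 = 0.544293, K_D = 32.1/117.4 = 0.273424
Rachford–Rice: g(β) = Σ zᵢ(Kᵢ−1)/(1+β(Kᵢ−1)) = 0.
g(0) = ΣzᵢKᵢ − 1 = 0.2277 and g(1) = 1 − Σzᵢ/Kᵢ = -0.6412, so a root lies in (0, 1).
Newton–Raphson from β = 0.67:
  β = 0.6700: g = -0.27274, g' = -0.7700 → β = 0.3158
  β = 0.3158: g = -0.02992, g' = -0.6790 → β = 0.2717
  β = 0.2717: g = 0.00042, g' = -0.6991 → β = 0.2723
Converged at β = 0.2723.

β = 0.2723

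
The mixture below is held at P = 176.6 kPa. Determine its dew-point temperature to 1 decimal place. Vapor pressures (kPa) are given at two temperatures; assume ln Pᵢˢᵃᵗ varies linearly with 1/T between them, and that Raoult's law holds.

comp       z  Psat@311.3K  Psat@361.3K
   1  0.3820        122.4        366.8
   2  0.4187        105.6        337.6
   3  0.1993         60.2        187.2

T = 336.2 K

Dew-point temperature: Σzᵢ·P/Pᵢˢᵃᵗ(T) = 1. Interpolate ln Pᵢˢᵃᵗ = aᵢ + bᵢ/T.
  T = 311.3 K: ΣzᵢP/Pᵢˢᵃᵗ = 1.8360
  T = 361.3 K: ΣzᵢP/Pᵢˢᵃᵗ = 0.5910
  T = 336.3 K: ΣzᵢP/Pᵢˢᵃᵗ = 0.9986
  T = 323.8 K: ΣzᵢP/Pᵢˢᵃᵗ = 1.3382
  T = 330.1 K: ΣzᵢP/Pᵢˢᵃᵗ = 1.1514
  T = 333.2 K: ΣzᵢP/Pᵢˢᵃᵗ = 1.0716
  T = 334.8 K: ΣzᵢP/Pᵢˢᵃᵗ = 1.0331
Interpolating between 334.8 K and 336.3 K gives T ≈ 336.2 K.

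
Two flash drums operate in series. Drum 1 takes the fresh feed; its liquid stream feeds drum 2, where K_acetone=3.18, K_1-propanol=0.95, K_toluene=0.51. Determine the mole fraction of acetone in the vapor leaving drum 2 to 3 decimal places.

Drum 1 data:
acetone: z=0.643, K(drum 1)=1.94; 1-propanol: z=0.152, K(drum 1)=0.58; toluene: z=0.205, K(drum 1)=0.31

y_acetone (drum 2) = 0.466

Drum 1:
Material balance + equilibrium reduce to Σ zᵢ(Kᵢ−1)/(1+ψ₁(Kᵢ−1)) = 0.
g(0) = ΣzᵢKᵢ − 1 = 0.399 and g(1) = 1 − Σzᵢ/Kᵢ = -0.255, so a root lies in (0, 1).
Newton–Raphson from ψ₁ = 0.5:
  ψ₁ = 0.500: g = 0.1144, g' = -0.533 → ψ₁ = 0.714
  ψ₁ = 0.714: g = -0.0086, g' = -0.638 → ψ₁ = 0.701
Converged at ψ₁ = 0.701.
Drum-1 compositions:
  acetone: x = 0.388, y = 0.752
  1-propanol: x = 0.215, y = 0.125
  toluene: x = 0.397, y = 0.123
Drum-2 feed = drum-1 liquid: z₂ = (0.3876, 0.2154, 0.3970).
Drum 2:
Rachford–Rice: g(ψ₂) = Σ zᵢ(Kᵢ−1)/(1+ψ₂(Kᵢ−1)) = 0.
g(0) = ΣzᵢKᵢ − 1 = 0.640 and g(1) = 1 − Σzᵢ/Kᵢ = -0.127, so a root lies in (0, 1).
Newton–Raphson from ψ₂ = 0.45:
  ψ₂ = 0.450: g = 0.1660, g' = -0.627 → ψ₂ = 0.715
  ψ₂ = 0.715: g = 0.0198, g' = -0.508 → ψ₂ = 0.754
Converged at ψ₂ = 0.754.
  acetone: x = 0.147, y = 0.466
  1-propanol: x = 0.224, y = 0.213
  toluene: x = 0.630, y = 0.321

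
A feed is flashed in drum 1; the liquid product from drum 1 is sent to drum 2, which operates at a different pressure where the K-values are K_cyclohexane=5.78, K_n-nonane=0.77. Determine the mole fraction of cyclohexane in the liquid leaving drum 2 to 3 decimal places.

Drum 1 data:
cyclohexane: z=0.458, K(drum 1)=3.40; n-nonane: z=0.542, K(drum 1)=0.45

x_cyclohexane (drum 2) = 0.046

Drum 1:
Rachford–Rice: g(ψ₁) = Σ zᵢ(Kᵢ−1)/(1+ψ₁(Kᵢ−1)) = 0.
Check two-phase: ΣzᵢKᵢ = 1.801 > 1 and Σzᵢ/Kᵢ = 1.339 > 1, so g(0) = 0.801 > 0 and g(1) = -0.339 < 0.
Binary case is linear: z₁(K₁−1)(1+ψ₁(K₂−1)) + z₂(K₂−1)(1+ψ₁(K₁−1)) = 0
⇒ ψ₁ = [z₁(K₁−1)+z₂(K₂−1)] / [−(K₁−1)(K₂−1)] = 0.8011/1.3200 = 0.607
Drum-1 compositions:
  cyclohexane: x = 0.186, y = 0.634
  n-nonane: x = 0.814, y = 0.366
Drum-2 feed = drum-1 liquid: z₂ = (0.1864, 0.8136).
Drum 2:
Material balance + equilibrium reduce to Σ zᵢ(Kᵢ−1)/(1+ψ₂(Kᵢ−1)) = 0.
Check two-phase: ΣzᵢKᵢ = 1.704 > 1 and Σzᵢ/Kᵢ = 1.089 > 1, so g(0) = 0.704 > 0 and g(1) = -0.089 < 0.
Binary case is linear: z₁(K₁−1)(1+ψ₂(K₂−1)) + z₂(K₂−1)(1+ψ₂(K₁−1)) = 0
⇒ ψ₂ = [z₁(K₁−1)+z₂(K₂−1)] / [−(K₁−1)(K₂−1)] = 0.7041/1.0994 = 0.640
  cyclohexane: x = 0.046, y = 0.265
  n-nonane: x = 0.954, y = 0.735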